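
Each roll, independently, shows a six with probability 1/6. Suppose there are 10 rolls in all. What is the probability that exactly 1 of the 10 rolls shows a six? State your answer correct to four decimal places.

X ~ Binomial(n=10, p=0.166667).
P(X=1) = C(10,1) · p^1 · (1−p)^9
= 10 · 0.16667 · 0.19381 = 0.323011

0.3230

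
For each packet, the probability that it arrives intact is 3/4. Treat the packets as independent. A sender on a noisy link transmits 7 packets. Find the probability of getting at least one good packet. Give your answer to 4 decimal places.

P(at least one) = 1 − P(none) = 1 − (1 − 0.75)^7
= 1 − 0.000061 = 0.999939

0.9999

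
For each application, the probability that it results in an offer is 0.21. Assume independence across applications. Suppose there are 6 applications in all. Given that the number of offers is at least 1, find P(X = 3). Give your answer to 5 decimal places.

0.12065

X ~ Binomial(6, 0.21). Want P(X=3 | X≥1) = P(X=3) / P(X≥1).
P(X=3) = C(6,3)·0.21^3·0.79^3 = 0.0913207
P(X≥1) = 1 − 0.2430875 = 0.7569125
Ratio = 0.0913207 / 0.7569125 = 0.1206489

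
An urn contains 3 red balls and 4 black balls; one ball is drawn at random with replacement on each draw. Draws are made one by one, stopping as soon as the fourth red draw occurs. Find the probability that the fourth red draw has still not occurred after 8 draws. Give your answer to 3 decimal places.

0.527

Needing more than 8 draws ⇔ fewer than 4 successes in the first 8. With X ~ Binomial(8, 0.428571), P(Y > 8) = P(X ≤ 3).
  k=0: C(8,0)·0.428571^0·0.571429^8 = 0.01137
  k=1: C(8,1)·0.428571^1·0.571429^7 = 0.06821
  k=2: C(8,2)·0.428571^2·0.571429^6 = 0.17905
  k=3: C(8,3)·0.428571^3·0.571429^5 = 0.26858
P(X ≤ 3) = 0.52721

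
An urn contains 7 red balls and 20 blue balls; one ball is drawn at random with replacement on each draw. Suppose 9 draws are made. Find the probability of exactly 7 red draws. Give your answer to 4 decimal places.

0.0016

X ~ Binomial(n=9, p=0.259259).
P(X=7) = C(9,7) · p^7 · (1−p)^2
= 36 · 7.873e-05 · 0.5487 = 0.001555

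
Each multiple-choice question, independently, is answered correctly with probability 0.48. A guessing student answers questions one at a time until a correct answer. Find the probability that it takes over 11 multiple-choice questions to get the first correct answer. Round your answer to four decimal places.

Y = number of multiple-choice questions to the first success; geometric, p = 0.48.
P(Y > 11) = P(first 11 all fail) = (1−p)^11 = 0.000752

0.0008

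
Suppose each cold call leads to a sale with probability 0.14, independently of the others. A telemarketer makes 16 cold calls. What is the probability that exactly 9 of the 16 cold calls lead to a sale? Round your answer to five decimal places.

0.00008

X ~ Binomial(n=16, p=0.14).
P(X=9) = C(16,9) · p^9 · (1−p)^7
= 11440 · 2.0661e-08 · 0.34793 = 0.0000822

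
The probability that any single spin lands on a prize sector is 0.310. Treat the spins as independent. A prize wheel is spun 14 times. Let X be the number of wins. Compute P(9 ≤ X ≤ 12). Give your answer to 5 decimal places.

X ~ Binomial(14, 0.31); P(9 ≤ X ≤ 12) = Σ C(14,k) p^k (1−p)^(14−k) over k:
  k=9: C(14,9)·0.31^9·0.69^5 = 0.0082788
  k=10: C(14,10)·0.31^10·0.69^4 = 0.0018597
  k=11: C(14,11)·0.31^11·0.69^3 = 0.0003038
  k=12: C(14,12)·0.31^12·0.69^2 = 0.0000341
Total = 0.0104764

0.01048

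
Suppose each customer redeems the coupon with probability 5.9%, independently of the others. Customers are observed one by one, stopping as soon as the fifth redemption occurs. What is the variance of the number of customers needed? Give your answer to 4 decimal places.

Y = total customers until the fifth success; negative binomial with r=5, p=0.059.
Var(Y) = r(1−p)/p² = 5·0.941 / 0.059² = 1351.623097

1351.6231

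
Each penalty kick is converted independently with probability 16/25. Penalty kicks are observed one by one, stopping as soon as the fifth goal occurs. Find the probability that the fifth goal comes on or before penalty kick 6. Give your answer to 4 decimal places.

0.3006

Finishing within 6 penalty kicks ⇔ at least 5 successes in the first 6. With X ~ Binomial(6, 0.64), P(Y ≤ 6) = 1 − P(X ≤ 4).
  k=0: C(6,0)·0.64^0·0.36^6 = 0.002177
  k=1: C(6,1)·0.64^1·0.36^5 = 0.023219
  k=2: C(6,2)·0.64^2·0.36^4 = 0.103196
  k=3: C(6,3)·0.64^3·0.36^3 = 0.244612
  k=4: C(6,4)·0.64^4·0.36^2 = 0.326149
1 − 0.699352 = 0.300648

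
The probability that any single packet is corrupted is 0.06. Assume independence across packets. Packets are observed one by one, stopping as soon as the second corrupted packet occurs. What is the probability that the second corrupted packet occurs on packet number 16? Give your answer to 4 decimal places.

0.0227

Y = trial on which the second success occurs; negative binomial, r=2, p=0.06.
P(Y=16) = C(15,1) · p^2 · (1−p)^14
= 15 · 0.0036 · 0.42052 = 0.022708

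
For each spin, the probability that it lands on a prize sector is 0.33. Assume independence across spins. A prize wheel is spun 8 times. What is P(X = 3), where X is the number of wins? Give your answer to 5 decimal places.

0.27171

X ~ Binomial(n=8, p=0.33).
P(X=3) = C(8,3) · p^3 · (1−p)^5
= 56 · 0.035937 · 0.13501 = 0.2717089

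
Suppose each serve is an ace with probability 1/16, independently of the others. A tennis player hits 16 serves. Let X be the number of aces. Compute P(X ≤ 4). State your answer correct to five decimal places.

X ~ Binomial(16, 0.0625); P(X ≤ 4) = Σ C(16,k) p^k (1−p)^(16−k) over k:
  k=0: C(16,0)·0.0625^0·0.9375^16 = 0.3560741
  k=1: C(16,1)·0.0625^1·0.9375^15 = 0.3798124
  k=2: C(16,2)·0.0625^2·0.9375^14 = 0.1899062
  k=3: C(16,3)·0.0625^3·0.9375^13 = 0.0590819
  k=4: C(16,4)·0.0625^4·0.9375^12 = 0.0128011
Total = 0.9976758

0.99768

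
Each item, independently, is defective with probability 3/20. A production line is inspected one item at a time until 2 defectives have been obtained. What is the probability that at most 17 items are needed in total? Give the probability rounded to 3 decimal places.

0.748

Finishing within 17 items ⇔ at least 2 successes in the first 17. With X ~ Binomial(17, 0.15), P(Y ≤ 17) = 1 − P(X ≤ 1).
  k=0: C(17,0)·0.15^0·0.85^17 = 0.06311
  k=1: C(17,1)·0.15^1·0.85^16 = 0.18934
1 − 0.25245 = 0.74755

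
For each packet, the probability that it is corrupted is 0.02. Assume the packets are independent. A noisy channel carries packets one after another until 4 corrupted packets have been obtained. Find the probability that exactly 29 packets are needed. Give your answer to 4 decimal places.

0.0003

Y = trial on which the fourth success occurs; negative binomial, r=4, p=0.02.
P(Y=29) = C(28,3) · p^4 · (1−p)^25
= 3276 · 1.6e-07 · 0.60346 = 0.000316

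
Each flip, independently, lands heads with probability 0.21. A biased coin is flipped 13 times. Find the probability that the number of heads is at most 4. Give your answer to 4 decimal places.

0.8827

X ~ Binomial(13, 0.21); P(X ≤ 4) = Σ C(13,k) p^k (1−p)^(13−k) over k:
  k=0: C(13,0)·0.21^0·0.79^13 = 0.046682
  k=1: C(13,1)·0.21^1·0.79^12 = 0.161320
  k=2: C(13,2)·0.21^2·0.79^11 = 0.257295
  k=3: C(13,3)·0.21^3·0.79^10 = 0.250781
  k=4: C(13,4)·0.21^4·0.79^9 = 0.166658
Total = 0.882736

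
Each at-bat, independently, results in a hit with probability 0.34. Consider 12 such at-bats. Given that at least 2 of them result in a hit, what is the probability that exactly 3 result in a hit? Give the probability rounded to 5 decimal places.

X ~ Binomial(12, 0.34). Want P(X=3 | X≥2) = P(X=3) / P(X≥2).
P(X=3) = C(12,3)·0.34^3·0.66^9 = 0.2054730
P(X≥2) = 1 − 0.0068317 − 0.0422322 = 0.9509361
Ratio = 0.2054730 / 0.9509361 = 0.2160745

0.21607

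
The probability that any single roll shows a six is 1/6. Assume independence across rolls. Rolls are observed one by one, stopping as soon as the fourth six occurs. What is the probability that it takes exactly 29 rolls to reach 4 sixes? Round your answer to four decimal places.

0.0265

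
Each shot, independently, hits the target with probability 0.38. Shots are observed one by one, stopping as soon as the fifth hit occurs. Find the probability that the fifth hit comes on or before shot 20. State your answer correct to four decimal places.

0.9274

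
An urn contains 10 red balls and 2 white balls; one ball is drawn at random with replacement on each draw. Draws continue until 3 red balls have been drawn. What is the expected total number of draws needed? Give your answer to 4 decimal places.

Y = total draws until the third success; negative binomial with r=3, p=0.833333.
E[Y] = r / p = 3 / 0.833333 = 3.600000

3.6000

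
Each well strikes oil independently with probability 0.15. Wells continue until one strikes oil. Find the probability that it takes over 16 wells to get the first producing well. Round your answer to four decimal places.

0.0743

Y = number of wells to the first success; geometric, p = 0.15.
P(Y > 16) = P(first 16 all fail) = (1−p)^16 = 0.074251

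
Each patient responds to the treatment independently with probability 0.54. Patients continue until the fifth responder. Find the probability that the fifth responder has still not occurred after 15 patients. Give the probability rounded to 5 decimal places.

Needing more than 15 patients ⇔ fewer than 5 successes in the first 15. With X ~ Binomial(15, 0.54), P(Y > 15) = P(X ≤ 4).
  k=0: C(15,0)·0.54^0·0.46^15 = 0.0000087
  k=1: C(15,1)·0.54^1·0.46^14 = 0.0001538
  k=2: C(15,2)·0.54^2·0.46^13 = 0.0012642
  k=3: C(15,3)·0.54^3·0.46^12 = 0.0064311
  k=4: C(15,4)·0.54^4·0.46^11 = 0.0226487
P(X ≤ 4) = 0.0305067

0.03051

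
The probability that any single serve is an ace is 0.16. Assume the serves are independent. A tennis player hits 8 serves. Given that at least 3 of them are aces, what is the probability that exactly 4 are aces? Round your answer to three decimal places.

0.186

X ~ Binomial(8, 0.16). Want P(X=4 | X≥3) = P(X=4) / P(X≥3).
P(X=4) = C(8,4)·0.16^4·0.84^4 = 0.02284
P(X≥3) = 1 − 0.24788 − 0.37772 − 0.25181 = 0.12260
Ratio = 0.02284 / 0.12260 = 0.18630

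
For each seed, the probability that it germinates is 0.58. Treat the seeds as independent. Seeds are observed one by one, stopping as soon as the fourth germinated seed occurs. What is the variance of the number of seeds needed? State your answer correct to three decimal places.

4.994

Y = total seeds until the fourth success; negative binomial with r=4, p=0.58.
Var(Y) = r(1−p)/p² = 4·0.42 / 0.58² = 4.99405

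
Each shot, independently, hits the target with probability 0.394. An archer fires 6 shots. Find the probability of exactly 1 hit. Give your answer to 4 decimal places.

0.1932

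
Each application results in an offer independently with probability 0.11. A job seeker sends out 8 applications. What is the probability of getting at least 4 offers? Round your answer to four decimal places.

X ~ Binomial(8, 0.11); P(X ≥ 4) = Σ C(8,k) p^k (1−p)^(8−k) over k:
  k=4: C(8,4)·0.11^4·0.89^4 = 0.006430
  k=5: C(8,5)·0.11^5·0.89^3 = 0.000636
  k=6: C(8,6)·0.11^6·0.89^2 = 0.000039
  k=7: C(8,7)·0.11^7·0.89^1 = 0.000001
  k=8: C(8,8)·0.11^8·0.89^0 = 0.000000
Total = 0.007107

0.0071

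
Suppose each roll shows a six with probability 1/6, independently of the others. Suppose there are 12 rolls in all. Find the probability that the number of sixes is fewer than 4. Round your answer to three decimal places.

0.875

X ~ Binomial(12, 0.166667); P(X ≤ 3) = Σ C(12,k) p^k (1−p)^(12−k) over k:
  k=0: C(12,0)·0.166667^0·0.833333^12 = 0.11216
  k=1: C(12,1)·0.166667^1·0.833333^11 = 0.26918
  k=2: C(12,2)·0.166667^2·0.833333^10 = 0.29609
  k=3: C(12,3)·0.166667^3·0.833333^9 = 0.19740
Total = 0.87482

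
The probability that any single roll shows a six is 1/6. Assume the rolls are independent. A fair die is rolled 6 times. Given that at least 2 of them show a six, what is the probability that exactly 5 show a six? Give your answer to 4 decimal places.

0.0024

X ~ Binomial(6, 0.166667). Want P(X=5 | X≥2) = P(X=5) / P(X≥2).
P(X=5) = C(6,5)·0.166667^5·0.833333^1 = 0.000643
P(X≥2) = 1 − 0.334898 − 0.401878 = 0.263224
Ratio = 0.000643 / 0.263224 = 0.002443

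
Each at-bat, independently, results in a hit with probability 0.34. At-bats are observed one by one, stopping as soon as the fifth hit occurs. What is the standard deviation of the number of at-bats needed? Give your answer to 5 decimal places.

Y = total at-bats until the fifth success; negative binomial with r=5, p=0.34.
SD(Y) = √[r(1−p)/p²] = √(28.5467128) = 5.3429124

5.34291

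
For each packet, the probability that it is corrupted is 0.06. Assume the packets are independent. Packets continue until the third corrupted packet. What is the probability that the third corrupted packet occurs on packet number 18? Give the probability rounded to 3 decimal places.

0.012

Y = trial on which the third success occurs; negative binomial, r=3, p=0.06.
P(Y=18) = C(17,2) · p^3 · (1−p)^15
= 136 · 0.000216 · 0.39529 = 0.01161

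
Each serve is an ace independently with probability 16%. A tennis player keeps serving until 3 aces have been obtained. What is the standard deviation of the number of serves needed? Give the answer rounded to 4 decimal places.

Y = total serves until the third success; negative binomial with r=3, p=0.16.
SD(Y) = √[r(1−p)/p²] = √(98.437500) = 9.921567

9.9216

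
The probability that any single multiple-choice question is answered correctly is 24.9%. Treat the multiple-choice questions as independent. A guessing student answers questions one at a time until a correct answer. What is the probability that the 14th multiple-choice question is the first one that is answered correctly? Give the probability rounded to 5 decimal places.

0.00602

Geometric (trials to first success), p = 0.249.
P(Y = 14) = (1−p)^13 · p = 0.024172 · 0.249 = 0.0060189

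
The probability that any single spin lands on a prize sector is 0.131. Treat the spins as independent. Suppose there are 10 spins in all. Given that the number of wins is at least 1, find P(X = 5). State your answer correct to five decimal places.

0.00639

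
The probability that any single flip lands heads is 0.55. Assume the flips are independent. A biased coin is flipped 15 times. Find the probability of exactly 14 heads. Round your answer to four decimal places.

0.0016

X ~ Binomial(n=15, p=0.55).
P(X=14) = C(15,14) · p^14 · (1−p)^1
= 15 · 0.00023178 · 0.45 = 0.001565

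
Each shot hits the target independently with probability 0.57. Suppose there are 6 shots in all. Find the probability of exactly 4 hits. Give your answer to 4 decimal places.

0.2928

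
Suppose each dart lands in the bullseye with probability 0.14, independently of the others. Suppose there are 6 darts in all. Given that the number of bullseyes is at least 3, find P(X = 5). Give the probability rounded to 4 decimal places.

0.0070

X ~ Binomial(6, 0.14). Want P(X=5 | X≥3) = P(X=5) / P(X≥3).
P(X=5) = C(6,5)·0.14^5·0.86^1 = 0.000278
P(X≥3) = 1 − 0.404567 − 0.395159 − 0.160820 = 0.039454
Ratio = 0.000278 / 0.039454 = 0.007034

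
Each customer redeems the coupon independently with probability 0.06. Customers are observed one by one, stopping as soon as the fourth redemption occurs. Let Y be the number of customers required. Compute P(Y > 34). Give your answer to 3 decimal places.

0.855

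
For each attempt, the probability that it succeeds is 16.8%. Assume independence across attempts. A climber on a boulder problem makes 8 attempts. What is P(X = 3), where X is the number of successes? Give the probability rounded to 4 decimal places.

X ~ Binomial(n=8, p=0.168).
P(X=3) = C(8,3) · p^3 · (1−p)^5
= 56 · 0.0047416 · 0.39867 = 0.105860

0.1059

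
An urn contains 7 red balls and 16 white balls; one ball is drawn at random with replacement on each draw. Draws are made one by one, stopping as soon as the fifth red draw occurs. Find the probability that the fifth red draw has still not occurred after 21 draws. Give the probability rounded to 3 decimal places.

0.187

Needing more than 21 draws ⇔ fewer than 5 successes in the first 21. With X ~ Binomial(21, 0.304348), P(Y > 21) = P(X ≤ 4).
  k=0: C(21,0)·0.304348^0·0.695652^21 = 0.00049
  k=1: C(21,1)·0.304348^1·0.695652^20 = 0.00450
  k=2: C(21,2)·0.304348^2·0.695652^19 = 0.01970
  k=3: C(21,3)·0.304348^3·0.695652^18 = 0.05458
  k=4: C(21,4)·0.304348^4·0.695652^17 = 0.10745
P(X ≤ 4) = 0.18672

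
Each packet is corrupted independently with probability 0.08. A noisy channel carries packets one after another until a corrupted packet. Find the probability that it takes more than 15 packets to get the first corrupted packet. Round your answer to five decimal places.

0.28630

Y = number of packets to the first success; geometric, p = 0.08.
P(Y > 15) = P(first 15 all fail) = (1−p)^15 = 0.2862974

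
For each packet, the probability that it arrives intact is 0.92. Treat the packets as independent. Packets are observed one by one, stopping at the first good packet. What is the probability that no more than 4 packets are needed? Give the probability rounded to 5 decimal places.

0.99996

Y = number of packets to the first success; geometric, p = 0.92.
P(Y ≤ 4) = 1 − (1−p)^4 = 1 − 0.0000410 = 0.9999590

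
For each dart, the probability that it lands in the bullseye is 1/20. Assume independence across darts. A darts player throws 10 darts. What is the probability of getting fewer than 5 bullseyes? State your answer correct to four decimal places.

0.9999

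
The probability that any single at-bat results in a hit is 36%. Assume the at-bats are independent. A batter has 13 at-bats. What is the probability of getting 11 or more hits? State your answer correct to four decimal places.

X ~ Binomial(13, 0.36); P(X ≥ 11) = Σ C(13,k) p^k (1−p)^(13−k) over k:
  k=11: C(13,11)·0.36^11·0.64^2 = 0.000421
  k=12: C(13,12)·0.36^12·0.64^1 = 0.000039
  k=13: C(13,13)·0.36^13·0.64^0 = 0.000002
Total = 0.000462

0.0005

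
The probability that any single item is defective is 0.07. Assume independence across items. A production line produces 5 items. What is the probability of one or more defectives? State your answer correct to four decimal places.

P(at least one) = 1 − P(none) = 1 − (1 − 0.07)^5
= 1 − 0.695688 = 0.304312

0.3043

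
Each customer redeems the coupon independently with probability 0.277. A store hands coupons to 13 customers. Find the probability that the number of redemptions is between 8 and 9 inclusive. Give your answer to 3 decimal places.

0.011

X ~ Binomial(13, 0.277); P(8 ≤ X ≤ 9) = Σ C(13,k) p^k (1−p)^(13−k) over k:
  k=8: C(13,8)·0.277^8·0.723^5 = 0.00881
  k=9: C(13,9)·0.277^9·0.723^4 = 0.00188
Total = 0.01069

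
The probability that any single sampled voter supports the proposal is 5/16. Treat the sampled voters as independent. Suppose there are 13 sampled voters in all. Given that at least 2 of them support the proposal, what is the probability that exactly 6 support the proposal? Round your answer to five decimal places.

X ~ Binomial(13, 0.3125). Want P(X=6 | X≥2) = P(X=6) / P(X≥2).
P(X=6) = C(13,6)·0.3125^6·0.6875^7 = 0.1160183
P(X≥2) = 1 − 0.0076656 − 0.0452966 = 0.9470378
Ratio = 0.1160183 / 0.9470378 = 0.1225065

0.12251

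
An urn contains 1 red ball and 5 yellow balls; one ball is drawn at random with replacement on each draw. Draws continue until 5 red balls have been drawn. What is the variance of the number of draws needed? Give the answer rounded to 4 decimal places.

Y = total draws until the fifth success; negative binomial with r=5, p=0.166667.
Var(Y) = r(1−p)/p² = 5·0.833333 / 0.166667² = 150.000000

150.0000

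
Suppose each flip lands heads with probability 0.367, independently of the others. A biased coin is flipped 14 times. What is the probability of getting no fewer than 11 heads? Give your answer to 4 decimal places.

0.0017

X ~ Binomial(14, 0.367); P(X ≥ 11) = Σ C(14,k) p^k (1−p)^(14−k) over k:
  k=11: C(14,11)·0.367^11·0.633^3 = 0.001502
  k=12: C(14,12)·0.367^12·0.633^2 = 0.000218
  k=13: C(14,13)·0.367^13·0.633^1 = 0.000019
  k=14: C(14,14)·0.367^14·0.633^0 = 0.000001
Total = 0.001740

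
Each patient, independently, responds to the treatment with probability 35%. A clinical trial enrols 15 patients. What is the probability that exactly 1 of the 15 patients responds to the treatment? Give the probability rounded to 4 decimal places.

0.0126

X ~ Binomial(n=15, p=0.35).
P(X=1) = C(15,1) · p^1 · (1−p)^14
= 15 · 0.35 · 0.0024032 = 0.012617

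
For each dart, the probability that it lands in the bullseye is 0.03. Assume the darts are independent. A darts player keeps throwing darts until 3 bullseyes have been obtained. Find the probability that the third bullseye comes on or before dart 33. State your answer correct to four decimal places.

Finishing within 33 darts ⇔ at least 3 successes in the first 33. With X ~ Binomial(33, 0.03), P(Y ≤ 33) = 1 − P(X ≤ 2).
  k=0: C(33,0)·0.03^0·0.97^33 = 0.365988
  k=1: C(33,1)·0.03^1·0.97^32 = 0.373534
  k=2: C(33,2)·0.03^2·0.97^31 = 0.184842
1 − 0.924365 = 0.075635

0.0756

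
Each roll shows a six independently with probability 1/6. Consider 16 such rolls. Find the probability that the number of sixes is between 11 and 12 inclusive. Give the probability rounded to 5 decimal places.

X ~ Binomial(16, 0.166667); P(11 ≤ X ≤ 12) = Σ C(16,k) p^k (1−p)^(16−k) over k:
  k=11: C(16,11)·0.166667^11·0.833333^5 = 0.0000048
  k=12: C(16,12)·0.166667^12·0.833333^4 = 0.0000004
Total = 0.0000052

0.00001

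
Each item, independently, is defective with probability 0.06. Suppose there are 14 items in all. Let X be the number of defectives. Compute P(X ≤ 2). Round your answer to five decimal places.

0.95222

X ~ Binomial(14, 0.06); P(X ≤ 2) = Σ C(14,k) p^k (1−p)^(14−k) over k:
  k=0: C(14,0)·0.06^0·0.94^14 = 0.4205232
  k=1: C(14,1)·0.06^1·0.94^13 = 0.3757867
  k=2: C(14,2)·0.06^2·0.94^12 = 0.1559115
Total = 0.9522214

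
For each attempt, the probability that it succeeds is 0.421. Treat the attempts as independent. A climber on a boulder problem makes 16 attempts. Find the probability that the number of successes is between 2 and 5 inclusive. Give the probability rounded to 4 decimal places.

X ~ Binomial(16, 0.421); P(2 ≤ X ≤ 5) = Σ C(16,k) p^k (1−p)^(16−k) over k:
  k=2: C(16,2)·0.421^2·0.579^14 = 0.010122
  k=3: C(16,3)·0.421^3·0.579^13 = 0.034344
  k=4: C(16,4)·0.421^4·0.579^12 = 0.081160
  k=5: C(16,5)·0.421^5·0.579^11 = 0.141631
Total = 0.267257

0.2673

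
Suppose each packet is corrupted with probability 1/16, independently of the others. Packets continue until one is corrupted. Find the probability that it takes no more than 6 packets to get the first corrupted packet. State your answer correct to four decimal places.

Y = number of packets to the first success; geometric, p = 0.0625.
P(Y ≤ 6) = 1 − (1−p)^6 = 1 − 0.678934 = 0.321066

0.3211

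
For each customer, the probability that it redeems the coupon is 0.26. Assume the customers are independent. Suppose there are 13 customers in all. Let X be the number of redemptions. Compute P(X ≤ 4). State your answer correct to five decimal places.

X ~ Binomial(13, 0.26); P(X ≤ 4) = Σ C(13,k) p^k (1−p)^(13−k) over k:
  k=0: C(13,0)·0.26^0·0.74^13 = 0.0199532
  k=1: C(13,1)·0.26^1·0.74^12 = 0.0911375
  k=2: C(13,2)·0.26^2·0.74^11 = 0.1921278
  k=3: C(13,3)·0.26^3·0.74^10 = 0.2475160
  k=4: C(13,4)·0.26^4·0.74^9 = 0.2174127
Total = 0.7681472

0.76815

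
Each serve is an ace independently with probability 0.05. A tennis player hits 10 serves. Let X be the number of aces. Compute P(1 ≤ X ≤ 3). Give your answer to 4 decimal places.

0.4002

X ~ Binomial(10, 0.05); P(1 ≤ X ≤ 3) = Σ C(10,k) p^k (1−p)^(10−k) over k:
  k=1: C(10,1)·0.05^1·0.95^9 = 0.315125
  k=2: C(10,2)·0.05^2·0.95^8 = 0.074635
  k=3: C(10,3)·0.05^3·0.95^7 = 0.010475
Total = 0.400235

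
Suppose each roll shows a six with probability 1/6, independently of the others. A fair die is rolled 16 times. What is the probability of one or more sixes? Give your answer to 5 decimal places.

0.94591

P(at least one) = 1 − P(none) = 1 − (1 − 0.166667)^16
= 1 − 0.0540879 = 0.9459121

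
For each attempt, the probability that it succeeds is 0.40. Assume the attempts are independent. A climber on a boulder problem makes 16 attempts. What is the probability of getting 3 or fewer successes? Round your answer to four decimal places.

0.0651

X ~ Binomial(16, 0.40); P(X ≤ 3) = Σ C(16,k) p^k (1−p)^(16−k) over k:
  k=0: C(16,0)·0.40^0·0.60^16 = 0.000282
  k=1: C(16,1)·0.40^1·0.60^15 = 0.003009
  k=2: C(16,2)·0.40^2·0.60^14 = 0.015046
  k=3: C(16,3)·0.40^3·0.60^13 = 0.046810
Total = 0.065147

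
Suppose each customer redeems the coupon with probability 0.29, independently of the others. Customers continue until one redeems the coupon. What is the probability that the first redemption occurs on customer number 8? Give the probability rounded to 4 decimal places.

0.0264

Geometric (trials to first success), p = 0.29.
P(Y = 8) = (1−p)^7 · p = 0.090951 · 0.29 = 0.026376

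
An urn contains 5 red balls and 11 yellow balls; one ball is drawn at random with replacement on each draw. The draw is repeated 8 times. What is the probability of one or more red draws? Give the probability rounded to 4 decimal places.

P(at least one) = 1 − P(none) = 1 − (1 − 0.3125)^8
= 1 − 0.049909 = 0.950091

0.9501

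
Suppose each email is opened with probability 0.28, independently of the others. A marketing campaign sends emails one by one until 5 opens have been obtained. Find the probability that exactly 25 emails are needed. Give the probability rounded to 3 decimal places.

0.026

Y = trial on which the fifth success occurs; negative binomial, r=5, p=0.28.
P(Y=25) = C(24,4) · p^5 · (1−p)^20
= 10626 · 0.001721 · 0.0014017 = 0.02563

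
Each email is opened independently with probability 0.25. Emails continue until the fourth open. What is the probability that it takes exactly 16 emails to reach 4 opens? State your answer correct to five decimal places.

0.05630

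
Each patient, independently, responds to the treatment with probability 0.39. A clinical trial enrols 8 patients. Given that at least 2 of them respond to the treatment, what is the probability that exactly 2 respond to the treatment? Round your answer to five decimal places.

X ~ Binomial(8, 0.39). Want P(X=2 | X≥2) = P(X=2) / P(X≥2).
P(X=2) = C(8,2)·0.39^2·0.61^6 = 0.2194150
P(X≥2) = 1 − 0.0191707 − 0.0980536 = 0.8827757
Ratio = 0.2194150 / 0.8827757 = 0.2485512

0.24855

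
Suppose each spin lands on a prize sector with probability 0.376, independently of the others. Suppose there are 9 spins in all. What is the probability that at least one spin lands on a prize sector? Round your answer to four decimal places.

P(at least one) = 1 − P(none) = 1 − (1 − 0.376)^9
= 1 − 0.014344 = 0.985656

0.9857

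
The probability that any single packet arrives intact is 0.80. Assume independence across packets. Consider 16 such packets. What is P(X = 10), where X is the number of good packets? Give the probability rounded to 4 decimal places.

0.0550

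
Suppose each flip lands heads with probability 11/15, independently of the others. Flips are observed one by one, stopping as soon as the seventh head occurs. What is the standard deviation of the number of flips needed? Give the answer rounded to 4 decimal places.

Y = total flips until the seventh success; negative binomial with r=7, p=0.733333.
SD(Y) = √[r(1−p)/p²] = √(3.471074) = 1.863082

1.8631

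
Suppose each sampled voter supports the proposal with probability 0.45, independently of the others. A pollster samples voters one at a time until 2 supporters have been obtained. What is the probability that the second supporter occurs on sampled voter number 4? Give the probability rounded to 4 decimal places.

Y = trial on which the second success occurs; negative binomial, r=2, p=0.45.
P(Y=4) = C(3,1) · p^2 · (1−p)^2
= 3 · 0.2025 · 0.3025 = 0.183769

0.1838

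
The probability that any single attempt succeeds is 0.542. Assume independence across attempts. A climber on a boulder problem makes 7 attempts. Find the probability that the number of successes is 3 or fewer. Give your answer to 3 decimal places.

X ~ Binomial(7, 0.542); P(X ≤ 3) = Σ C(7,k) p^k (1−p)^(7−k) over k:
  k=0: C(7,0)·0.542^0·0.458^7 = 0.00423
  k=1: C(7,1)·0.542^1·0.458^6 = 0.03502
  k=2: C(7,2)·0.542^2·0.458^5 = 0.12432
  k=3: C(7,3)·0.542^3·0.458^4 = 0.24520
Total = 0.40877

0.409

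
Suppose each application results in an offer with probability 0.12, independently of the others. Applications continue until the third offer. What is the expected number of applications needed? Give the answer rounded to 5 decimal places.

Y = total applications until the third success; negative binomial with r=3, p=0.12.
E[Y] = r / p = 3 / 0.12 = 25.0000000

25.00000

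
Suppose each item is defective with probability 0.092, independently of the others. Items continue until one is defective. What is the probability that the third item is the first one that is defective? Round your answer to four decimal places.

0.0759

Geometric (trials to first success), p = 0.092.
P(Y = 3) = (1−p)^2 · p = 0.82446 · 0.092 = 0.075851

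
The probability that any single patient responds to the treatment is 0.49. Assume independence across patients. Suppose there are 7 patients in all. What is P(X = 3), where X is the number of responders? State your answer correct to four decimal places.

X ~ Binomial(n=7, p=0.49).
P(X=3) = C(7,3) · p^3 · (1−p)^4
= 35 · 0.11765 · 0.067652 = 0.278572

0.2786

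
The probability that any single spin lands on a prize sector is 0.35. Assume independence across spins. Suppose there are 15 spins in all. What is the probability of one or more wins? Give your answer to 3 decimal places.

0.998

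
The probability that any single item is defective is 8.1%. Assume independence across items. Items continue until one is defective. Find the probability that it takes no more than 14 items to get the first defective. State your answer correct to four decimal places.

Y = number of items to the first success; geometric, p = 0.081.
P(Y ≤ 14) = 1 − (1−p)^14 = 1 − 0.306491 = 0.693509

0.6935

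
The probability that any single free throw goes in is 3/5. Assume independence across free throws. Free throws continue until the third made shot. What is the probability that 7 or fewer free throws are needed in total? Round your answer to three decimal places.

Finishing within 7 free throws ⇔ at least 3 successes in the first 7. With X ~ Binomial(7, 0.60), P(Y ≤ 7) = 1 − P(X ≤ 2).
  k=0: C(7,0)·0.60^0·0.40^7 = 0.00164
  k=1: C(7,1)·0.60^1·0.40^6 = 0.01720
  k=2: C(7,2)·0.60^2·0.40^5 = 0.07741
1 − 0.09626 = 0.90374

0.904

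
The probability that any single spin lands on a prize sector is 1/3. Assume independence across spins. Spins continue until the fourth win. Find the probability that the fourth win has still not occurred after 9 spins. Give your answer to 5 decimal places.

Needing more than 9 spins ⇔ fewer than 4 successes in the first 9. With X ~ Binomial(9, 0.333333), P(Y > 9) = P(X ≤ 3).
  k=0: C(9,0)·0.333333^0·0.666667^9 = 0.0260123
  k=1: C(9,1)·0.333333^1·0.666667^8 = 0.1170553
  k=2: C(9,2)·0.333333^2·0.666667^7 = 0.2341107
  k=3: C(9,3)·0.333333^3·0.666667^6 = 0.2731291
P(X ≤ 3) = 0.6503074

0.65031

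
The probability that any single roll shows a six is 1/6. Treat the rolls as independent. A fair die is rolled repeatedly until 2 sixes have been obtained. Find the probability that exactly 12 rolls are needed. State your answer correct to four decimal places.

0.0493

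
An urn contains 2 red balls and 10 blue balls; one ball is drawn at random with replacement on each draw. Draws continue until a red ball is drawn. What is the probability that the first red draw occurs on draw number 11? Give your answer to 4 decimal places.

0.0269

Geometric (trials to first success), p = 0.166667.
P(Y = 11) = (1−p)^10 · p = 0.16151 · 0.166667 = 0.026918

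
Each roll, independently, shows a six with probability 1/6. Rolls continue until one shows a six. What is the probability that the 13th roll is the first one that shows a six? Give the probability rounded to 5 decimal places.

0.01869

Geometric (trials to first success), p = 0.166667.
P(Y = 13) = (1−p)^12 · p = 0.11216 · 0.166667 = 0.0186928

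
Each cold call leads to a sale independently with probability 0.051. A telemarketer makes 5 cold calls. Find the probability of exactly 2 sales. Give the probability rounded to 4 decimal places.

X ~ Binomial(n=5, p=0.051).
P(X=2) = C(5,2) · p^2 · (1−p)^3
= 10 · 0.002601 · 0.85467 = 0.022230

0.0222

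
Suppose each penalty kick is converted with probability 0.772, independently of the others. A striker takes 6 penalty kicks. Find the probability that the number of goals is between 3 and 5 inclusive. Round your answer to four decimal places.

0.7612

X ~ Binomial(6, 0.772); P(3 ≤ X ≤ 5) = Σ C(6,k) p^k (1−p)^(6−k) over k:
  k=3: C(6,3)·0.772^3·0.228^3 = 0.109065
  k=4: C(6,4)·0.772^4·0.228^2 = 0.276968
  k=5: C(6,5)·0.772^5·0.228^1 = 0.375122
Total = 0.761156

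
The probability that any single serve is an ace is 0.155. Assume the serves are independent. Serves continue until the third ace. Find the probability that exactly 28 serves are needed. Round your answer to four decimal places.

0.0194

Y = trial on which the third success occurs; negative binomial, r=3, p=0.155.
P(Y=28) = C(27,2) · p^3 · (1−p)^25
= 351 · 0.0037239 · 0.014839 = 0.019396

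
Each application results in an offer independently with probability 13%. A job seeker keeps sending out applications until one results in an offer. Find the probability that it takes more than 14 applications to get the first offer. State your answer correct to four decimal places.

Y = number of applications to the first success; geometric, p = 0.13.
P(Y > 14) = P(first 14 all fail) = (1−p)^14 = 0.142321

0.1423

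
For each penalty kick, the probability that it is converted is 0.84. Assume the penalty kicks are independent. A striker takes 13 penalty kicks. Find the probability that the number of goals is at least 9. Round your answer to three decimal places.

0.956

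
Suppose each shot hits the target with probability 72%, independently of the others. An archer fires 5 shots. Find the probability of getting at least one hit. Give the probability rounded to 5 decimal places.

0.99828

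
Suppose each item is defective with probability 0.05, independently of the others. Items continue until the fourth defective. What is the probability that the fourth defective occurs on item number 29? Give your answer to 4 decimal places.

Y = trial on which the fourth success occurs; negative binomial, r=4, p=0.05.
P(Y=29) = C(28,3) · p^4 · (1−p)^25
= 3276 · 6.25e-06 · 0.27739 = 0.005680

0.0057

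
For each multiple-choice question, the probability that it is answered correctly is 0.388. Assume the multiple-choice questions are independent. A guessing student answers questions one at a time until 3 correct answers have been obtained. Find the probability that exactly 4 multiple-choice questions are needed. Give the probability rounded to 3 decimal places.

0.107

Y = trial on which the third success occurs; negative binomial, r=3, p=0.388.
P(Y=4) = C(3,2) · p^3 · (1−p)^1
= 3 · 0.058411 · 0.612 = 0.10724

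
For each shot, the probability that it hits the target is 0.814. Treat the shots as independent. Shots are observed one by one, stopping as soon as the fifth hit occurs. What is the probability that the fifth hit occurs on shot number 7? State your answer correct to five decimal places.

0.18546

Y = trial on which the fifth success occurs; negative binomial, r=5, p=0.814.
P(Y=7) = C(6,4) · p^5 · (1−p)^2
= 15 · 0.35737 · 0.034596 = 0.1854553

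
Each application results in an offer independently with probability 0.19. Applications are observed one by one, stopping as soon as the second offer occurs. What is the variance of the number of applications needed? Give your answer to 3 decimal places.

44.875

Y = total applications until the second success; negative binomial with r=2, p=0.19.
Var(Y) = r(1−p)/p² = 2·0.81 / 0.19² = 44.87535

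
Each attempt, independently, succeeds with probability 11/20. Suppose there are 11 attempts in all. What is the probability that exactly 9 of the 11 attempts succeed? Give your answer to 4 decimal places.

X ~ Binomial(n=11, p=0.55).
P(X=9) = C(11,9) · p^9 · (1−p)^2
= 55 · 0.0046054 · 0.2025 = 0.051292

0.0513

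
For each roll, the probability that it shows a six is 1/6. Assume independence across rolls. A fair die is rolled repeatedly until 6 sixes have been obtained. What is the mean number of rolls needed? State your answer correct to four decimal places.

Y = total rolls until the sixth success; negative binomial with r=6, p=0.166667.
E[Y] = r / p = 6 / 0.166667 = 36.000000

36.0000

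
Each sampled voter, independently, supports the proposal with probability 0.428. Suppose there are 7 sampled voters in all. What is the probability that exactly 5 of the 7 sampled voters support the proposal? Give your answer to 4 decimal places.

X ~ Binomial(n=7, p=0.428).
P(X=5) = C(7,5) · p^5 · (1−p)^2
= 21 · 0.014362 · 0.32718 = 0.098680

0.0987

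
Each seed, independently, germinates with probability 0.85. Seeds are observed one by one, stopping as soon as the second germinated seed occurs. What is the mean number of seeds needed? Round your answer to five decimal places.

2.35294

Y = total seeds until the second success; negative binomial with r=2, p=0.85.
E[Y] = r / p = 2 / 0.85 = 2.3529412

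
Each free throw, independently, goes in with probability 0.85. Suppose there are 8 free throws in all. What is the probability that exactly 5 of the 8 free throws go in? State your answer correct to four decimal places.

0.0839

X ~ Binomial(n=8, p=0.85).
P(X=5) = C(8,5) · p^5 · (1−p)^3
= 56 · 0.44371 · 0.003375 = 0.083860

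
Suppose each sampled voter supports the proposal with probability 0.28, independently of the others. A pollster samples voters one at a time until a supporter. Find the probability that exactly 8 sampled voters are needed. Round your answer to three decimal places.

0.028

Geometric (trials to first success), p = 0.28.
P(Y = 8) = (1−p)^7 · p = 0.10031 · 0.28 = 0.02809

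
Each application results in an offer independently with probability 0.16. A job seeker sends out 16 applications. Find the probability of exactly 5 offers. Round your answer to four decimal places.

0.0673

X ~ Binomial(n=16, p=0.16).
P(X=5) = C(16,5) · p^5 · (1−p)^11
= 4368 · 0.00010486 · 0.14692 = 0.067291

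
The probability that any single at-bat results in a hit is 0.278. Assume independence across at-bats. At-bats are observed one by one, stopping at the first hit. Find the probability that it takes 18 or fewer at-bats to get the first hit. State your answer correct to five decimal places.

0.99716

Y = number of at-bats to the first success; geometric, p = 0.278.
P(Y ≤ 18) = 1 − (1−p)^18 = 1 − 0.0028423 = 0.9971577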